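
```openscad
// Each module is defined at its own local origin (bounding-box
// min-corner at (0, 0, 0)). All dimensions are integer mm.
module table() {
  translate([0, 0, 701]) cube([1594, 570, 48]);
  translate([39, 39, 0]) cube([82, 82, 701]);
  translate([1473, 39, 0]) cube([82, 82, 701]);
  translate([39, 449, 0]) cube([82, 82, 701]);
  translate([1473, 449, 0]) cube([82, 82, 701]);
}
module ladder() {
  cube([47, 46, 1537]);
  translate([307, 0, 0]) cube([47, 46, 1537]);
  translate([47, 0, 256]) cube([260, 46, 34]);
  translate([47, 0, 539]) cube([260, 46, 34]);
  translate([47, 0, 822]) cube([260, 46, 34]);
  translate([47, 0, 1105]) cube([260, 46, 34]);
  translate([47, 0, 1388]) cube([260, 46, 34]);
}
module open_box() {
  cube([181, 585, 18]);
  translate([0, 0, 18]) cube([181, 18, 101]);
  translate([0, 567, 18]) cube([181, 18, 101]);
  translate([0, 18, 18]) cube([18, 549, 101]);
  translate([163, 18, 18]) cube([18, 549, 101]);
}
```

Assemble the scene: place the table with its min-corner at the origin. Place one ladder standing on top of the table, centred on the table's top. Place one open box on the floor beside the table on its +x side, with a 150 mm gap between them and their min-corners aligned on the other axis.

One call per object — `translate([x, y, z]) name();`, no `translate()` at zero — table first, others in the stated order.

table();
translate([620, 262, 749]) ladder();
translate([1744, 0, 0]) open_box();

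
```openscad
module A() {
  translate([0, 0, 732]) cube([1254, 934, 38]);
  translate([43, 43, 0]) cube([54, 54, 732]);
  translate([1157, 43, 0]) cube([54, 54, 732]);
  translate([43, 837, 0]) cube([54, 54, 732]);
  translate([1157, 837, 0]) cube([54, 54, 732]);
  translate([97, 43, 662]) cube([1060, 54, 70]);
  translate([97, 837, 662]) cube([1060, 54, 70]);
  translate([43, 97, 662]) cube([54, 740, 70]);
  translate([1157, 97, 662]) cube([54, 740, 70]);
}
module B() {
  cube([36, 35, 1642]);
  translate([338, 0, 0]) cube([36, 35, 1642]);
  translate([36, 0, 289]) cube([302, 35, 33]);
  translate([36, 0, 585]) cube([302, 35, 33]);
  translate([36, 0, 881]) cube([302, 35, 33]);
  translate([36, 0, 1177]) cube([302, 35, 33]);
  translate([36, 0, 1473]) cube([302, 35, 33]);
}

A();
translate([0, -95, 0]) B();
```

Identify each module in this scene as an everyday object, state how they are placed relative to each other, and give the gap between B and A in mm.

The ladder's nearest face is 60 mm from the table's −y face.

A is a table. B is a ladder. The ladder is on the floor beside the table on its −y side. The gap between the ladder and the table is 60 mm.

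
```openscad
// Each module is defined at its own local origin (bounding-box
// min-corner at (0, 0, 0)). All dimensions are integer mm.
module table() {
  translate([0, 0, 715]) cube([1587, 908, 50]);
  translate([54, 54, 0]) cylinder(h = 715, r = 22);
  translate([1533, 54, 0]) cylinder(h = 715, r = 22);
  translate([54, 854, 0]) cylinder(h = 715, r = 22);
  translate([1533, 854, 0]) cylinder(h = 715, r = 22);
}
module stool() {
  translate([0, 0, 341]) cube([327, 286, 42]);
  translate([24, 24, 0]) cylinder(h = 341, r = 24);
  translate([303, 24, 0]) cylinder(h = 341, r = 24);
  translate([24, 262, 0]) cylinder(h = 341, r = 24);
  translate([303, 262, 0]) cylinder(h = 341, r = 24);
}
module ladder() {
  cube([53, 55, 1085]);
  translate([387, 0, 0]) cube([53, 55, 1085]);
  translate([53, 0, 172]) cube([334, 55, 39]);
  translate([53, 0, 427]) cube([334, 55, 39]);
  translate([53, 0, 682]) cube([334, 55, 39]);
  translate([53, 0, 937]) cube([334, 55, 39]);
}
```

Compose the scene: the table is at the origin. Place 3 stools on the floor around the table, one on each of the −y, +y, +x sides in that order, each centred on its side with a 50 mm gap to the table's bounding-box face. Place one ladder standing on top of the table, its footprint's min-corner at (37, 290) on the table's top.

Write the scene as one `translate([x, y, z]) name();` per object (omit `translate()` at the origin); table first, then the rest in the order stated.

table();
translate([630, -336, 0]) stool();
translate([630, 958, 0]) stool();
translate([1637, 311, 0]) stool();
translate([37, 290, 765]) ladder();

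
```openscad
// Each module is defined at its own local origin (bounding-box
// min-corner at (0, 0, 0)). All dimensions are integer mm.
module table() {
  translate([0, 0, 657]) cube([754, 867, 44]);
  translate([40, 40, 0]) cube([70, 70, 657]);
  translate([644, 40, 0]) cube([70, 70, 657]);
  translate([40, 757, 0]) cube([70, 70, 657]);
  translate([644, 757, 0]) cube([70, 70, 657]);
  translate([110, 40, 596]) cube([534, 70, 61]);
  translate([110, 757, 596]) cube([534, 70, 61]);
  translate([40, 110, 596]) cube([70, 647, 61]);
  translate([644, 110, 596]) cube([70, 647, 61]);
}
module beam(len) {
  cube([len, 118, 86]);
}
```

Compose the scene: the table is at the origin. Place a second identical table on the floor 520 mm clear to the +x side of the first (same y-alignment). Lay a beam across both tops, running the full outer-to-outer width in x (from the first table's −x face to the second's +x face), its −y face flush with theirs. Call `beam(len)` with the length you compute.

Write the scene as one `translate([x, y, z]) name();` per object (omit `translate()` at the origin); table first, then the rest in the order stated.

table();
translate([1274, 0, 0]) table();
translate([0, 0, 701]) beam(2028);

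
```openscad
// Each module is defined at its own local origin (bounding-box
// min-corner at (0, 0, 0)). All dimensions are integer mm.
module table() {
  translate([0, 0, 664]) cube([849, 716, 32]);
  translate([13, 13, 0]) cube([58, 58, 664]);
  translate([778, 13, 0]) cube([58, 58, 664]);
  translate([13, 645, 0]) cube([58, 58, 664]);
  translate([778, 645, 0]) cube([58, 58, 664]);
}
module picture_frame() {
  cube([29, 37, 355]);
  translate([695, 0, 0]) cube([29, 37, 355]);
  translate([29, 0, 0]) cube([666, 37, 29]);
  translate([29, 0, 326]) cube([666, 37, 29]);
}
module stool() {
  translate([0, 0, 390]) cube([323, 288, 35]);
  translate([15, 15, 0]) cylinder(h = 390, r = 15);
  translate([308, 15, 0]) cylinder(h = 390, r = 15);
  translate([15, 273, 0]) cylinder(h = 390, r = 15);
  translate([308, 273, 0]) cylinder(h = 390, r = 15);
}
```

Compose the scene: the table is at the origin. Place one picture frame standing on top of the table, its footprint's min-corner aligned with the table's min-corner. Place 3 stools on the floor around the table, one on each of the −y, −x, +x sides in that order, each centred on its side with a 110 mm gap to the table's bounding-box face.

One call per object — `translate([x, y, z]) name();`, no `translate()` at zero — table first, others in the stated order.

table();
translate([0, 0, 696]) picture_frame();
translate([263, -398, 0]) stool();
translate([-433, 214, 0]) stool();
translate([959, 214, 0]) stool();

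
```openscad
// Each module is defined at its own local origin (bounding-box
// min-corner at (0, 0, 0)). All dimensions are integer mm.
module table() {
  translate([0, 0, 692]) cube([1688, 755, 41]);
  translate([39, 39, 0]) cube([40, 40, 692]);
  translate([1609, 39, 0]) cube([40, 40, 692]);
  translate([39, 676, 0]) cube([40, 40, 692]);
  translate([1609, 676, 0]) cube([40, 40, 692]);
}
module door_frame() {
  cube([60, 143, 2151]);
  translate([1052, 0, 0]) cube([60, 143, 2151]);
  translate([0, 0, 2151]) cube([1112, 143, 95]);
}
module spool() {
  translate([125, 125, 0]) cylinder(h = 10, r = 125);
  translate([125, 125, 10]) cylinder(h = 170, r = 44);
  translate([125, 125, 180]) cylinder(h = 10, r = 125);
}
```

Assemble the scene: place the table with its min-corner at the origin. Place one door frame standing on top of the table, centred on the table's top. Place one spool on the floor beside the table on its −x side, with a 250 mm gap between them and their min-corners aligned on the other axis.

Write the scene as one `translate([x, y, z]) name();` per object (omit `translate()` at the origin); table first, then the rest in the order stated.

table();
translate([288, 306, 733]) door_frame();
translate([-500, 0, 0]) spool();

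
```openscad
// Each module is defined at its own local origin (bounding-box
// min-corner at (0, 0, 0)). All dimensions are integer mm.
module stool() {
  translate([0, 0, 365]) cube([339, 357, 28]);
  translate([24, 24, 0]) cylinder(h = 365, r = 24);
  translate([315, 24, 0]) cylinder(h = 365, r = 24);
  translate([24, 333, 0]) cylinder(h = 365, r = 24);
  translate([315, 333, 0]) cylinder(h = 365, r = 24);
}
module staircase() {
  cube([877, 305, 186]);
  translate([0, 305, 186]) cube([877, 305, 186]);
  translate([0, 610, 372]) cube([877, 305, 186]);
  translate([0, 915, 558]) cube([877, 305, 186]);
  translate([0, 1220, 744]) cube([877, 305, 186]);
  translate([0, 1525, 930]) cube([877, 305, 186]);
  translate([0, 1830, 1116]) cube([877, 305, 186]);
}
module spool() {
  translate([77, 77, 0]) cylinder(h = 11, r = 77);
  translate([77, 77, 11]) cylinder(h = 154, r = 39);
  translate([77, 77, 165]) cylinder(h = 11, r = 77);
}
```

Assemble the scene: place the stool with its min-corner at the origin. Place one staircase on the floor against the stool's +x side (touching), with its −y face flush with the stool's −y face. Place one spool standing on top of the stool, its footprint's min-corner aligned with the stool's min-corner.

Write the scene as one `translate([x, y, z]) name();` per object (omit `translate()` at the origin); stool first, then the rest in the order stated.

stool();
translate([339, 0, 0]) staircase();
translate([0, 0, 393]) spool();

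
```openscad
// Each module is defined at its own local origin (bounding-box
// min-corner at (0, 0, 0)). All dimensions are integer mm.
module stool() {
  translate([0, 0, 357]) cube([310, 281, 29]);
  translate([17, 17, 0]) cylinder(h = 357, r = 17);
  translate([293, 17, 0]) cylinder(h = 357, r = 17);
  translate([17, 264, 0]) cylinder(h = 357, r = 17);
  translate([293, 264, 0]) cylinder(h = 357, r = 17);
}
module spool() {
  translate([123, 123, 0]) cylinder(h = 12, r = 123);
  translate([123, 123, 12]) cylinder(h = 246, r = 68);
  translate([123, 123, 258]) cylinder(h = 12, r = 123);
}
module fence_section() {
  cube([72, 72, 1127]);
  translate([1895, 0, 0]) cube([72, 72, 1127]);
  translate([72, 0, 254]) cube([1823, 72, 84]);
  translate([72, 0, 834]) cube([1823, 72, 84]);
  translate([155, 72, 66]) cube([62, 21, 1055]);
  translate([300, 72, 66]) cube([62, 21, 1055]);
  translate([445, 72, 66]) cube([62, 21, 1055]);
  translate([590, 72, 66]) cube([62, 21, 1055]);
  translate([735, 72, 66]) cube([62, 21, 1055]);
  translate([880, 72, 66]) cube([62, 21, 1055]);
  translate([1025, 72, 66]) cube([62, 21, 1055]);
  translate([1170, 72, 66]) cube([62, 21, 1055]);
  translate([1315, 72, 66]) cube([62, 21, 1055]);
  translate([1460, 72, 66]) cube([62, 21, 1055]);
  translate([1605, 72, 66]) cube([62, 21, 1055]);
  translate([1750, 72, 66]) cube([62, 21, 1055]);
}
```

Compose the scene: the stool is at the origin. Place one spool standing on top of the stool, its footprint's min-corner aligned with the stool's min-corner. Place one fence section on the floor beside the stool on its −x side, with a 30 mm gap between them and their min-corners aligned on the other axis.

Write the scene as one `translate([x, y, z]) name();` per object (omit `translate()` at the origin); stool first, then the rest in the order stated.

stool();
translate([0, 0, 386]) spool();
translate([-1997, 0, 0]) fence_section();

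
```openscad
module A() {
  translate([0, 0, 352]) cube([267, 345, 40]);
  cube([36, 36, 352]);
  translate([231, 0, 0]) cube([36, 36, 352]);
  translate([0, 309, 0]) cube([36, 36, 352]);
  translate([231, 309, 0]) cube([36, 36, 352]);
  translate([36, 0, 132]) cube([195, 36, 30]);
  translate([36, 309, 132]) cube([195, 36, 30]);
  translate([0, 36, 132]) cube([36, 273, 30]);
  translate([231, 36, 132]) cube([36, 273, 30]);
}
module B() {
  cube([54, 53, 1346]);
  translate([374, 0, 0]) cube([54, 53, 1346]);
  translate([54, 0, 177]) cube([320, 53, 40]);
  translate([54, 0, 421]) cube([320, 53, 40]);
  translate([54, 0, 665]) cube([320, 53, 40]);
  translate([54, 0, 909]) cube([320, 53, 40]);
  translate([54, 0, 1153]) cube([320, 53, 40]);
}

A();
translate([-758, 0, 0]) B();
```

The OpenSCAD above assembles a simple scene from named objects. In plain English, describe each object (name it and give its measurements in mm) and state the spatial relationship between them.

A is a four-legged stool. The seat is 267×345 mm, 40 mm thick, top at z = 392 mm. It stands on four square legs, each 36×36 mm in cross-section, from z = 0 to the seat underside, each flush with a corner of the seat. Four stretchers, 36 mm wide and 30 mm tall, connect adjacent legs with their undersides at z = 132 mm, each running between the inner faces of the legs it joins and aligned with the legs' outer faces on the other axis.

B is a wooden ladder with two side rails of 54×53 mm section and 1346 mm height, set 428 mm apart overall. Between them run 5 rectangular rungs (53 mm deep, 40 mm thick), front faces flush with the rails' −y face. The bottom of the first rung is 177 mm above the floor and each subsequent rung is 244 mm higher than the one below.

The ladder is on the floor beside the stool on its −x side.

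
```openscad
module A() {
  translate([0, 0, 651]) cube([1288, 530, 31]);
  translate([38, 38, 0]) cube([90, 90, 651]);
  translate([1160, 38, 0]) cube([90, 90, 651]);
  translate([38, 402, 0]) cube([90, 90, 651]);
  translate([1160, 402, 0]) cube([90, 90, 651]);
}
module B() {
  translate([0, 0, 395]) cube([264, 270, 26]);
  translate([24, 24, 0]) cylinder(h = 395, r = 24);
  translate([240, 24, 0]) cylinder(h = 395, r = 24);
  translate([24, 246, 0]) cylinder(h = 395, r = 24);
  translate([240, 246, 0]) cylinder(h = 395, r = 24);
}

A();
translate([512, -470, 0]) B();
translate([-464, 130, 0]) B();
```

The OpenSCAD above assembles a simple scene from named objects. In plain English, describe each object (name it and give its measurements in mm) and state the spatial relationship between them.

A is a table: top 1288 mm (x) × 530 mm (y), 31 mm thick, upper face at z = 682 mm, on four 90×90 mm square legs, each inset 38 mm from the nearest pair of top edges, running from z = 0 to the bottom of the top.

B is a four-legged stool. The seat is a 264×270×26 mm slab whose top surface is at z = 421 mm; four round legs, each 48 mm in diameter, run from the floor (z = 0) to the underside of the seat, each leg's axis is inset half a diameter from the nearest pair of seat edges (so the leg's bounding box is flush with the corner).

Two stools sit around the table at the −y, −x sides.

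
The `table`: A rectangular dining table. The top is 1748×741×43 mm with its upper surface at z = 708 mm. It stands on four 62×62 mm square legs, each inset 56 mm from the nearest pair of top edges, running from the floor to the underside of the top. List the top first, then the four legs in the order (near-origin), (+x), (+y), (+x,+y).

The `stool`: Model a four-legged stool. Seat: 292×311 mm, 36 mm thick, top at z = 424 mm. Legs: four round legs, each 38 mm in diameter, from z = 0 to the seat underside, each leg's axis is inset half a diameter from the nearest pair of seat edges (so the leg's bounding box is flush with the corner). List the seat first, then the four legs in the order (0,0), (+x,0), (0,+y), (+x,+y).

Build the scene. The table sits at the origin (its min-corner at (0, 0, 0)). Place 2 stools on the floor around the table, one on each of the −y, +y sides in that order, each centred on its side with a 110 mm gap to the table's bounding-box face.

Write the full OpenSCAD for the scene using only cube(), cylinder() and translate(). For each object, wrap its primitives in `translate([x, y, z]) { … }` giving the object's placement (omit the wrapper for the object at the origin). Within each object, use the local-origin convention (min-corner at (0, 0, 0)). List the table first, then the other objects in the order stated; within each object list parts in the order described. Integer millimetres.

translate([0, 0, 665]) cube([1748, 741, 43]);
translate([56, 56, 0]) cube([62, 62, 665]);
translate([1630, 56, 0]) cube([62, 62, 665]);
translate([56, 623, 0]) cube([62, 62, 665]);
translate([1630, 623, 0]) cube([62, 62, 665]);
translate([728, -421, 0]) {
  translate([0, 0, 388]) cube([292, 311, 36]);
  translate([19, 19, 0]) cylinder(h = 388, r = 19);
  translate([273, 19, 0]) cylinder(h = 388, r = 19);
  translate([19, 292, 0]) cylinder(h = 388, r = 19);
  translate([273, 292, 0]) cylinder(h = 388, r = 19);
}
translate([728, 851, 0]) {
  translate([0, 0, 388]) cube([292, 311, 36]);
  translate([19, 19, 0]) cylinder(h = 388, r = 19);
  translate([273, 19, 0]) cylinder(h = 388, r = 19);
  translate([19, 292, 0]) cylinder(h = 388, r = 19);
  translate([273, 292, 0]) cylinder(h = 388, r = 19);
}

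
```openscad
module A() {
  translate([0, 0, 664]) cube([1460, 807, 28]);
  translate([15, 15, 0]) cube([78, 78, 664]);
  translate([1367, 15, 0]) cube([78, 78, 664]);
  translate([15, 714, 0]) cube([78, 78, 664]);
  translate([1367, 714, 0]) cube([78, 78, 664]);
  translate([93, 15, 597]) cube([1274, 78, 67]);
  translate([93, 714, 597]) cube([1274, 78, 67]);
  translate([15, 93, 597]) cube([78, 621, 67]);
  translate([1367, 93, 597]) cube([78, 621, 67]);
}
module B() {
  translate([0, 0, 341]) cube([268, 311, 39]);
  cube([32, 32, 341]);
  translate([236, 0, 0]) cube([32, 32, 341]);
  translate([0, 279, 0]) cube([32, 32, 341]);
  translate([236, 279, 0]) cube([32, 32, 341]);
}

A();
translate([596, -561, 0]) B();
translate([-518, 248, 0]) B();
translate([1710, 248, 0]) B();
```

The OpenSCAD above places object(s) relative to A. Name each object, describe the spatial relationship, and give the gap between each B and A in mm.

A is a table. B is a stool. Three stools sit around the table at the −y, −x, +x sides. The gap between each stool and the table is 250 mm.

Each stool's nearest face is 250 mm from the table's bounding box.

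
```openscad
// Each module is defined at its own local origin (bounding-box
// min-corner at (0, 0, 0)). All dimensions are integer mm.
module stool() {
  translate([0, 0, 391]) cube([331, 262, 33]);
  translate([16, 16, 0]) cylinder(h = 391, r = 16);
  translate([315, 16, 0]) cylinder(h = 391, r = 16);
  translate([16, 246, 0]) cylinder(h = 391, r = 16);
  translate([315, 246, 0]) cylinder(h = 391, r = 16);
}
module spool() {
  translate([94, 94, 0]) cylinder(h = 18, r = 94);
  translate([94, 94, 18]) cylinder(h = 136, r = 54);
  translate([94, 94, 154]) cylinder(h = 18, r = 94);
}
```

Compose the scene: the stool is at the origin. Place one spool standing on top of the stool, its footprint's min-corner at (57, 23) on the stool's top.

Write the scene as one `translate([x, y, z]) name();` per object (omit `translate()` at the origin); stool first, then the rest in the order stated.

stool();
translate([57, 23, 424]) spool();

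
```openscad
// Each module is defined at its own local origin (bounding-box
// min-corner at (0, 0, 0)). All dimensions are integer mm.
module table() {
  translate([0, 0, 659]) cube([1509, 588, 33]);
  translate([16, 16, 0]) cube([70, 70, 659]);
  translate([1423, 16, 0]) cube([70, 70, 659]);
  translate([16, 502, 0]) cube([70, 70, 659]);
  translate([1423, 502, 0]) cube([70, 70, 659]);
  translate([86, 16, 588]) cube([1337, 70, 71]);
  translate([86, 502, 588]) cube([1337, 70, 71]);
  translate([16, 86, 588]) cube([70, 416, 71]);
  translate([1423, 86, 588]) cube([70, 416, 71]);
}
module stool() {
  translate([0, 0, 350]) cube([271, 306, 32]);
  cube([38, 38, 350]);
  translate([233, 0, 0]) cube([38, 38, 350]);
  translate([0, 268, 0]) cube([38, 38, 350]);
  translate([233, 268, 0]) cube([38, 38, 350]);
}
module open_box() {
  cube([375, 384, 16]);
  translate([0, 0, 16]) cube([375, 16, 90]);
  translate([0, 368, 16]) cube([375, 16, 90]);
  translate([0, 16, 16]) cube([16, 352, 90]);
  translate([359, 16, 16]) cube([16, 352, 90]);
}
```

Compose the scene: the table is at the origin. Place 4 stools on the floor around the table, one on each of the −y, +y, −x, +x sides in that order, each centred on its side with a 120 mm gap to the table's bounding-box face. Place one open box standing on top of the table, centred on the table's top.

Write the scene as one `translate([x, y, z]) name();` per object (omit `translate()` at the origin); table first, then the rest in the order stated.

table();
translate([619, -426, 0]) stool();
translate([619, 708, 0]) stool();
translate([-391, 141, 0]) stool();
translate([1629, 141, 0]) stool();
translate([567, 102, 692]) open_box();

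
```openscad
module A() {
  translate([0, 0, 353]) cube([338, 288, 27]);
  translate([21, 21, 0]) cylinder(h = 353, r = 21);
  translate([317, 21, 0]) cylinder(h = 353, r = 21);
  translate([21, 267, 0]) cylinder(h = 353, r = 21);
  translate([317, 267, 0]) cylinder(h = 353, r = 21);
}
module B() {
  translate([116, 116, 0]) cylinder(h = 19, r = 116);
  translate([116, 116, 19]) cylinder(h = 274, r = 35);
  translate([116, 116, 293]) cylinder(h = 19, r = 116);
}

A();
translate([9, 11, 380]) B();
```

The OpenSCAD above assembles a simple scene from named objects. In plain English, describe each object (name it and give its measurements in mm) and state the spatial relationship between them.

A is a four-legged stool. The seat is a 338×288×27 mm slab whose top surface is at z = 380 mm; four round legs, each 42 mm in diameter, run from the floor (z = 0) to the underside of the seat, each leg's axis is inset half a diameter from the nearest pair of seat edges (so the leg's bounding box is flush with the corner).

B is a spool: two coaxial disc flanges of radius 116 mm and thickness 19 mm, joined by a core cylinder of radius 35 mm and height 274 mm. The lower flange rests on z = 0 and the three cylinders share a vertical axis.

The spool is on top of the stool.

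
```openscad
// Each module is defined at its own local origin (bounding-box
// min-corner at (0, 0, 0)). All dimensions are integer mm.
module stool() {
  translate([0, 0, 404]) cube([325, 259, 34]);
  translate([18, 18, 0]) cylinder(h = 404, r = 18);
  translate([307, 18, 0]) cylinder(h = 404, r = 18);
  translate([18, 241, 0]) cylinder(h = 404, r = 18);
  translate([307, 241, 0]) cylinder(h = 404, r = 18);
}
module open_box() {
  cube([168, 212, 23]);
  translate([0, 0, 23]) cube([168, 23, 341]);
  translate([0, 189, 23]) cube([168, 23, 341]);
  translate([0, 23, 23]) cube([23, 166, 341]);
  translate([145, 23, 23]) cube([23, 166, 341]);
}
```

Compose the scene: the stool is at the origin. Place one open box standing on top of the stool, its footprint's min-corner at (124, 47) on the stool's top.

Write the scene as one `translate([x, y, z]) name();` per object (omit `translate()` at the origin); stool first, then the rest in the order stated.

stool();
translate([124, 47, 438]) open_box();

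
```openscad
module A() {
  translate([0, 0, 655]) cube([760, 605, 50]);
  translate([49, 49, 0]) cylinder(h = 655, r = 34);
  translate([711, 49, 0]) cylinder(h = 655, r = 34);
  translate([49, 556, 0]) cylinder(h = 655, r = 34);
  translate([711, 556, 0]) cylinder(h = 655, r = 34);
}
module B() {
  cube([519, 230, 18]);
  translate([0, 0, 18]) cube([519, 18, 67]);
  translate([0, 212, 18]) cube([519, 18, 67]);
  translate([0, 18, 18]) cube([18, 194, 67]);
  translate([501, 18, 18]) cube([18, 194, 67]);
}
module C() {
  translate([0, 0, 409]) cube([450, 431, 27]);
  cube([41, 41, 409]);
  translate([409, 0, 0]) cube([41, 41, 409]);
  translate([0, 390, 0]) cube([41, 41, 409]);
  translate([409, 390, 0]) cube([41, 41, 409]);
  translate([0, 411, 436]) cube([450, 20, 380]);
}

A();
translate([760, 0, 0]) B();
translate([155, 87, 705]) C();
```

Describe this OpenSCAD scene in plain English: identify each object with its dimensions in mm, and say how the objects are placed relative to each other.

A is a table with a 760×605 mm rectangular top, 50 mm thick, top surface at z = 705 mm, supported by four round legs of 68 mm diameter, each leg's bounding box inset 15 mm from the nearest pair of top edges, running from the floor.

B is an open storage box with external size 519×230×85 mm and wall thickness 18 mm (the base is also 18 mm thick). The base covers the whole footprint; the four walls stand on the base, with the y-facing walls full-width and the x-facing walls fitting between their inner faces.

C is a chair: 450×431 mm seat, 27 mm thick, top at z = 436 mm, on four 41 mm square corner legs flush with the seat edges. A 20 mm thick backrest slab spans the full seat width, extending 380 mm above the seat top, its back face flush with the seat's +y edge.

The open box is against the table's +x side, with their −y faces flush. The chair is on top of the table, centred.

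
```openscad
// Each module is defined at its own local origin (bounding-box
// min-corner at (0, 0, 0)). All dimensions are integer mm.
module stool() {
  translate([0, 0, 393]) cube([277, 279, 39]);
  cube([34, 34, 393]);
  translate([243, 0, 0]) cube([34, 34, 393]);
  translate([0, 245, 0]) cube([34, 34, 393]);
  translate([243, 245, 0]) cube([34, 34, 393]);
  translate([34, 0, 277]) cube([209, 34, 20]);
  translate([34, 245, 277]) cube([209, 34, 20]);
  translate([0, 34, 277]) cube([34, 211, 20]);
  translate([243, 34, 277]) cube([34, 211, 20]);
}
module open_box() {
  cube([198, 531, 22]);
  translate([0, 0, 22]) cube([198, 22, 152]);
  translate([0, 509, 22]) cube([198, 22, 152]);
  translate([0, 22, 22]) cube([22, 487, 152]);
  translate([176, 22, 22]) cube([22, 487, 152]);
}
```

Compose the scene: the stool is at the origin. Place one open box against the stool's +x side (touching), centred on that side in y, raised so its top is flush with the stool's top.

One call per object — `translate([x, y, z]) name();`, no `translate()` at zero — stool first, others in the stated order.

stool();
translate([277, -126, 258]) open_box();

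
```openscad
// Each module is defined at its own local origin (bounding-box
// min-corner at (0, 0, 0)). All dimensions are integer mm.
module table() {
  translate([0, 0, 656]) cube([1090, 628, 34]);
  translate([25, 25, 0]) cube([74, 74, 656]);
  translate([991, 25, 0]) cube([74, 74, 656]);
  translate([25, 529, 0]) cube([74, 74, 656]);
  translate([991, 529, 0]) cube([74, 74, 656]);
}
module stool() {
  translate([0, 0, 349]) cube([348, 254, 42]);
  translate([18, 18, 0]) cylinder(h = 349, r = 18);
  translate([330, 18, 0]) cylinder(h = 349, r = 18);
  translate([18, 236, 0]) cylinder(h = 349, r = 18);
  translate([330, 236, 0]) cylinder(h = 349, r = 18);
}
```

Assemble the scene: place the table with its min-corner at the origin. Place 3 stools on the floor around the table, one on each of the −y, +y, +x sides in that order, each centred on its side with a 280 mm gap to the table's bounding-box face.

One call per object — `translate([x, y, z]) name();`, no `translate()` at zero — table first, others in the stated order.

table();
translate([371, -534, 0]) stool();
translate([371, 908, 0]) stool();
translate([1370, 187, 0]) stool();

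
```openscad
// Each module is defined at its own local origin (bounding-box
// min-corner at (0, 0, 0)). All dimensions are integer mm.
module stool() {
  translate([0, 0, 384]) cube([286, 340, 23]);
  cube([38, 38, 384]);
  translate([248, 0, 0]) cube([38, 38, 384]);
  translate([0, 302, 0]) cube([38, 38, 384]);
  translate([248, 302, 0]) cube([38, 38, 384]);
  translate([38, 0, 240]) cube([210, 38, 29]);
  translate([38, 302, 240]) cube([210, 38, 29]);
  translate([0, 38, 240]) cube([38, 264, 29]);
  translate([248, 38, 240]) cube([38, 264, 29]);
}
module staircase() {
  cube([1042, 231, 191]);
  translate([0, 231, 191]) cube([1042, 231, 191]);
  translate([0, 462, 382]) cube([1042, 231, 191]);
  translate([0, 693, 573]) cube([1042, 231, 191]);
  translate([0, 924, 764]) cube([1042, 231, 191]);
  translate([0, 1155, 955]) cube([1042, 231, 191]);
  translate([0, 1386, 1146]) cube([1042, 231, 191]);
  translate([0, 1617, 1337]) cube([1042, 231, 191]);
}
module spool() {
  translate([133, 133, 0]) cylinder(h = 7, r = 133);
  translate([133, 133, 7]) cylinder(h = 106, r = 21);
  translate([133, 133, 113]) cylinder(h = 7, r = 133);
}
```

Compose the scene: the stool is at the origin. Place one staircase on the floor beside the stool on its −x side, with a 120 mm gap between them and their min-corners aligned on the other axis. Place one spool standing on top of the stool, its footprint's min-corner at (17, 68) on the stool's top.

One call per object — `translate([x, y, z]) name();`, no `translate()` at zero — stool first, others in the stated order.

stool();
translate([-1162, 0, 0]) staircase();
translate([17, 68, 407]) spool();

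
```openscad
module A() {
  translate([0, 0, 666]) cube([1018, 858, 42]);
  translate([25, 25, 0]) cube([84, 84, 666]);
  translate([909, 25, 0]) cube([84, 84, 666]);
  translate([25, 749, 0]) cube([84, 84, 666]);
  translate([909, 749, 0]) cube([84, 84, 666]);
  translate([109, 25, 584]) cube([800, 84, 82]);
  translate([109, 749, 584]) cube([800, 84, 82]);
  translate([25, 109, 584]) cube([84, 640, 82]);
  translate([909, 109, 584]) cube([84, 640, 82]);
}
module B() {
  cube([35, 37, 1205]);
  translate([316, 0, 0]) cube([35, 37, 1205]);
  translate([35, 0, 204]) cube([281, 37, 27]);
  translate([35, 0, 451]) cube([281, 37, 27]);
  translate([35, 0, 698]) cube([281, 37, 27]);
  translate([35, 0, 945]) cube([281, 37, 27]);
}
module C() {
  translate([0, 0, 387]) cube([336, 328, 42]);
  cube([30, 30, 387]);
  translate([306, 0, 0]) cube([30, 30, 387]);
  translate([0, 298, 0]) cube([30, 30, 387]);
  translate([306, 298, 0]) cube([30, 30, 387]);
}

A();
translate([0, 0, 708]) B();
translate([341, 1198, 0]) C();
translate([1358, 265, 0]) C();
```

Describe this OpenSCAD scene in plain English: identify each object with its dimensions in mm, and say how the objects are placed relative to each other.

A is a table: top 1018 mm (x) × 858 mm (y), 42 mm thick, upper face at z = 708 mm, on four 84×84 mm square legs, each inset 25 mm from the nearest pair of top edges, running from z = 0 to the bottom of the top. Four apron rails, 84 mm thick and 82 mm tall, run between adjacent legs with their top edges flush with the underside of the top and their outer faces flush with the legs' outer faces.

B is a wooden ladder with two side rails of 35×37 mm section and 1205 mm height, set 351 mm apart overall. Between them run 4 rectangular rungs (37 mm deep, 27 mm thick), front faces flush with the rails' −y face. The bottom of the first rung is 204 mm above the floor and each subsequent rung is 247 mm higher than the one below.

C is a four-legged stool. The seat is 336×328 mm, 42 mm thick, top at z = 429 mm. It stands on four square legs, each 30×30 mm in cross-section, from z = 0 to the seat underside, each flush with a corner of the seat.

The ladder is on top of the table. Two stools sit around the table at the +y, +x sides.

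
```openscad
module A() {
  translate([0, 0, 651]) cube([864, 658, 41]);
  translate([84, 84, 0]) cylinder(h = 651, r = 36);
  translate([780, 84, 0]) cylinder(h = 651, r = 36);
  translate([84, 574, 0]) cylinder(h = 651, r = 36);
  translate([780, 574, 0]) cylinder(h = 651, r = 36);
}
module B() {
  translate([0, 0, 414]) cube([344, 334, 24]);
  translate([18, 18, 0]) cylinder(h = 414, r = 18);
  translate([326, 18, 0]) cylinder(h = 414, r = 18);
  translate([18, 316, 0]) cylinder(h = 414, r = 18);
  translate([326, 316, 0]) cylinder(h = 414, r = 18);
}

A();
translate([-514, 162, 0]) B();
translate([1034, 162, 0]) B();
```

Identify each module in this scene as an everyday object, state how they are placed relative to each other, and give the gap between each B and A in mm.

Each stool's nearest face is 170 mm from the table's bounding box.

A is a table. B is a stool. Two stools sit around the table at the −x, +x sides. The gap between each stool and the table is 170 mm.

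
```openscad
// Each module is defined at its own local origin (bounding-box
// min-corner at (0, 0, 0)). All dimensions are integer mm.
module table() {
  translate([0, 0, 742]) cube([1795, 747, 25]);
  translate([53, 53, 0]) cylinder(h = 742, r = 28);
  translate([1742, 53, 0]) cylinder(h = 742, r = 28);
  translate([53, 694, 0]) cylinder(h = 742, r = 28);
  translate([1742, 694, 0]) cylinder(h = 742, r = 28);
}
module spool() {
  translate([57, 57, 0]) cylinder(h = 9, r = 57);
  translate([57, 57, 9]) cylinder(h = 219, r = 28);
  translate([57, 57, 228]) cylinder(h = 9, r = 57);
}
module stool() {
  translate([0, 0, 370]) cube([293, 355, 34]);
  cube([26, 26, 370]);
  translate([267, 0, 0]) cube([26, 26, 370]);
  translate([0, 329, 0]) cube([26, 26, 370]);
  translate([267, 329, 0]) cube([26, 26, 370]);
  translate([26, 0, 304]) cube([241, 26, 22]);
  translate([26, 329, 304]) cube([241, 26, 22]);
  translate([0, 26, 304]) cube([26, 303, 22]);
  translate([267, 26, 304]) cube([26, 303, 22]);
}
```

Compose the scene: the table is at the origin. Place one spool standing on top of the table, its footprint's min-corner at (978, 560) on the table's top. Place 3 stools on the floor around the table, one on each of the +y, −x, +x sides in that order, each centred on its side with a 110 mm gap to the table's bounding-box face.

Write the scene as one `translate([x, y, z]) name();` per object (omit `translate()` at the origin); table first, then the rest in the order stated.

table();
translate([978, 560, 767]) spool();
translate([751, 857, 0]) stool();
translate([-403, 196, 0]) stool();
translate([1905, 196, 0]) stool();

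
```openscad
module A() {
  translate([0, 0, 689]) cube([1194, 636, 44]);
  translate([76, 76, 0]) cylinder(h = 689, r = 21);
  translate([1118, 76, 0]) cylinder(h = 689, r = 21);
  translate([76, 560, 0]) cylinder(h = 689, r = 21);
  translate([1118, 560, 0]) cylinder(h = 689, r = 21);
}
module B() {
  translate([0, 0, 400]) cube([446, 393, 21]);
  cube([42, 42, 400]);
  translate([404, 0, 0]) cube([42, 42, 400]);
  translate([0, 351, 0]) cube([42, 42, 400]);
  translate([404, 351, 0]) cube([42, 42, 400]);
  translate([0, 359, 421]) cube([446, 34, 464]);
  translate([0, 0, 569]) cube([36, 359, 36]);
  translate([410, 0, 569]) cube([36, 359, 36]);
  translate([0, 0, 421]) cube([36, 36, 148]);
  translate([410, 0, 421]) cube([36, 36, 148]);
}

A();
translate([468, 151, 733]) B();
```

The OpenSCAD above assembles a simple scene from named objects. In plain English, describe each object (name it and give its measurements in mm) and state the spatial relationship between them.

A is a table: top 1194 mm (x) × 636 mm (y), 44 mm thick, upper face at z = 733 mm, on four round legs of 42 mm diameter, each leg's bounding box inset 55 mm from the nearest pair of top edges, running from z = 0 to the bottom of the top.

B is a chair. The seat is a 446×393×21 mm slab with its top at z = 421 mm, on four 42×42 mm corner legs (flush with the seat edges, standing on z = 0). A flat backrest 34 mm thick, 464 mm tall, spans the full seat width and rises from the seat top along its +y edge, rear face flush with the rear of the seat. Two armrests of 36×36 mm section run along each side from the seat's front edge to the front of the backrest, top faces 184 mm above the seat top and outer faces flush with the seat's x-edges; a 36×36 mm post under the front of each armrest stands on the seat at the front corner.

The chair is on top of the table.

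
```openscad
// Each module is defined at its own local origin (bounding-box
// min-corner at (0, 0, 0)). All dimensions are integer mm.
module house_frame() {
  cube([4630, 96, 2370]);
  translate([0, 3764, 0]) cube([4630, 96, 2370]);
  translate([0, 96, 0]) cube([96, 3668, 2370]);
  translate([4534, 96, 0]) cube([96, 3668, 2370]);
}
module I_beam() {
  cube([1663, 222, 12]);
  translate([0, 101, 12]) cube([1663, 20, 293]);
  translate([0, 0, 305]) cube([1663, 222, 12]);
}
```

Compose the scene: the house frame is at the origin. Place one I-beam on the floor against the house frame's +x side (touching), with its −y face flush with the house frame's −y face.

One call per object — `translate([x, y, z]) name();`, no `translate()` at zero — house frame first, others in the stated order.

house_frame();
translate([4630, 0, 0]) I_beam();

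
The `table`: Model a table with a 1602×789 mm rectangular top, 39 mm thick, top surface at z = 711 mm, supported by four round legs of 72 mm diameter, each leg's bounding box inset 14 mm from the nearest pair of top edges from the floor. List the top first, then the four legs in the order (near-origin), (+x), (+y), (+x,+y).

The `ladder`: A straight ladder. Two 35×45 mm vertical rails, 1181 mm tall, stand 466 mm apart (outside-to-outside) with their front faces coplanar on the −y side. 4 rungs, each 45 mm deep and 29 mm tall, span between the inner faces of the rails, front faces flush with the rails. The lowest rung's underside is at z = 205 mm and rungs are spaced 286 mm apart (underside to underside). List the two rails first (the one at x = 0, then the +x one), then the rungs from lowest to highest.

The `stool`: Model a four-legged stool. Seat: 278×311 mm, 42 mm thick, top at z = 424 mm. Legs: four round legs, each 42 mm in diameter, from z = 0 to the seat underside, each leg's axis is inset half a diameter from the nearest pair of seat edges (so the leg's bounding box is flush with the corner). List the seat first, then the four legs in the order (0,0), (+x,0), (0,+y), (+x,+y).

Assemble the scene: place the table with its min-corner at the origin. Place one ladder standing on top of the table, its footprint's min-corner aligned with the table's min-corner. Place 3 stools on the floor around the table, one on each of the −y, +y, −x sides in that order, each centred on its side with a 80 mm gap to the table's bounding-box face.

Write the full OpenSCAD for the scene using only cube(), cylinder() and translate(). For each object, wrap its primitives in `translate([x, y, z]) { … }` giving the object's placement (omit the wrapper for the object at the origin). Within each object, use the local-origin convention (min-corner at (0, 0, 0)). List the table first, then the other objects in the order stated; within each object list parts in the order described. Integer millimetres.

translate([0, 0, 672]) cube([1602, 789, 39]);
translate([50, 50, 0]) cylinder(h = 672, r = 36);
translate([1552, 50, 0]) cylinder(h = 672, r = 36);
translate([50, 739, 0]) cylinder(h = 672, r = 36);
translate([1552, 739, 0]) cylinder(h = 672, r = 36);
translate([0, 0, 711]) {
  cube([35, 45, 1181]);
  translate([431, 0, 0]) cube([35, 45, 1181]);
  translate([35, 0, 205]) cube([396, 45, 29]);
  translate([35, 0, 491]) cube([396, 45, 29]);
  translate([35, 0, 777]) cube([396, 45, 29]);
  translate([35, 0, 1063]) cube([396, 45, 29]);
}
translate([662, -391, 0]) {
  translate([0, 0, 382]) cube([278, 311, 42]);
  translate([21, 21, 0]) cylinder(h = 382, r = 21);
  translate([257, 21, 0]) cylinder(h = 382, r = 21);
  translate([21, 290, 0]) cylinder(h = 382, r = 21);
  translate([257, 290, 0]) cylinder(h = 382, r = 21);
}
translate([662, 869, 0]) {
  translate([0, 0, 382]) cube([278, 311, 42]);
  translate([21, 21, 0]) cylinder(h = 382, r = 21);
  translate([257, 21, 0]) cylinder(h = 382, r = 21);
  translate([21, 290, 0]) cylinder(h = 382, r = 21);
  translate([257, 290, 0]) cylinder(h = 382, r = 21);
}
translate([-358, 239, 0]) {
  translate([0, 0, 382]) cube([278, 311, 42]);
  translate([21, 21, 0]) cylinder(h = 382, r = 21);
  translate([257, 21, 0]) cylinder(h = 382, r = 21);
  translate([21, 290, 0]) cylinder(h = 382, r = 21);
  translate([257, 290, 0]) cylinder(h = 382, r = 21);
}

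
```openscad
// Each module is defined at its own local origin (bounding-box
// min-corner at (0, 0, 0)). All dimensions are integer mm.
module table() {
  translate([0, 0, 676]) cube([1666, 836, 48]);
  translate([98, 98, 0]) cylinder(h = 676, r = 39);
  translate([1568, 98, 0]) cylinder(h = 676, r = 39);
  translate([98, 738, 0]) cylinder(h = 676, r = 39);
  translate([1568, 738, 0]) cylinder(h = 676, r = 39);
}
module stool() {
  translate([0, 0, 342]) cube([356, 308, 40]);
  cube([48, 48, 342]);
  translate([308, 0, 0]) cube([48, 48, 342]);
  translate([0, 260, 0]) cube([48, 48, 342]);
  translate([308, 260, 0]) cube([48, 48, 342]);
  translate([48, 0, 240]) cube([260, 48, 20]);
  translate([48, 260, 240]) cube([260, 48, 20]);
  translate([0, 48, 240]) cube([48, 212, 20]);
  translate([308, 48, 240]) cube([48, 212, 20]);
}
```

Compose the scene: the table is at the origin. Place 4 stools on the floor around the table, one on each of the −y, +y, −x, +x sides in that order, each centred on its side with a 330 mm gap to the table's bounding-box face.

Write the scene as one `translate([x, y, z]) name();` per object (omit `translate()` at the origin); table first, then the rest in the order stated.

table();
translate([655, -638, 0]) stool();
translate([655, 1166, 0]) stool();
translate([-686, 264, 0]) stool();
translate([1996, 264, 0]) stool();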